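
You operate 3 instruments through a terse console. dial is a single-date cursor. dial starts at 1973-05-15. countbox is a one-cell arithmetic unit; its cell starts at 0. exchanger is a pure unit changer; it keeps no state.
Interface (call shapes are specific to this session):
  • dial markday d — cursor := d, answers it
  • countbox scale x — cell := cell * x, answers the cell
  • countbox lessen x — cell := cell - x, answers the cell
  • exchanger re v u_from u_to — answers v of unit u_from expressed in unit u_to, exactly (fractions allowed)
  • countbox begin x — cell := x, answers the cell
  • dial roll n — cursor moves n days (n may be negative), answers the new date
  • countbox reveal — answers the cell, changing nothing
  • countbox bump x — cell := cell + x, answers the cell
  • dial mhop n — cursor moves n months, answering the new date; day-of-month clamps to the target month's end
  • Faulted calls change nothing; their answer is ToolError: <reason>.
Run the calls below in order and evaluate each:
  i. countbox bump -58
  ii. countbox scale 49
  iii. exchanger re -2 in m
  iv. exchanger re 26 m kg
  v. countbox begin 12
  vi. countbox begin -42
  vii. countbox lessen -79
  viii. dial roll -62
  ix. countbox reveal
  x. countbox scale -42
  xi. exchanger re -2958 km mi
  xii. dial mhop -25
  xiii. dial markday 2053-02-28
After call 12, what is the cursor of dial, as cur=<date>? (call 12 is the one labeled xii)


Next I call countbox bump using x→-58, yielding -58.
Using countbox scale using x→49, and get -2842.
Calling exchanger re using v→-2, u_from→in, u_to→m, — result: -127/2500.
Using exchanger re using v→26, u_from→m, u_to→kg, giving ToolError: incompatible units.
I run countbox begin using x→12, — result: 12.
I use countbox begin using x→-42, and observe -42.
I try countbox lessen using x→-79, and observe 37.
I run dial roll using n→-62, giving 1973-03-14.
Using countbox reveal(), and see 37.
I invoke countbox scale using x→-42, which returns -1554.
Invoking exchanger re using v→-2958, u_from→km, u_to→mi, and get -7703125/4191.
Now I run dial mhop using n→-25, → 1971-02-14.
I run dial markday using d→2053-02-28, and get 2053-02-28.

Answer: cur=1971-02-14


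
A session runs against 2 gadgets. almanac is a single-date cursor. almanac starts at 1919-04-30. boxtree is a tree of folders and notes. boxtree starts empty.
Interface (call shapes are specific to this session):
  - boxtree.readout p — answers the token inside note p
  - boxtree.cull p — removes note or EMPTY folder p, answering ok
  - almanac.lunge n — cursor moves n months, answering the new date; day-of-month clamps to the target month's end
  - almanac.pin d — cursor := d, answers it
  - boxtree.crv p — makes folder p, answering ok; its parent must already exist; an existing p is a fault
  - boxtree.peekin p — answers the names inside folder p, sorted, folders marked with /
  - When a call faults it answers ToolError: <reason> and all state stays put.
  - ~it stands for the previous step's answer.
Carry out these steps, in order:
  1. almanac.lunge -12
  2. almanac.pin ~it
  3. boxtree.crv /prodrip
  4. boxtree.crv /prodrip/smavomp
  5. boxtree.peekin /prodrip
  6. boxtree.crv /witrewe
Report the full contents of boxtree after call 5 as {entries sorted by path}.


[in] lunge n: -12
= 1918-04-30
[in] pin d: ~it
= 1918-04-30
[in] crv p: /prodrip
= ok
[in] crv p: /prodrip/smavomp
= ok
[in] peekin p: /prodrip
= [smavomp/]
[in] crv p: /witrewe
= ok

Answer: {prodrip/, prodrip/smavomp/}


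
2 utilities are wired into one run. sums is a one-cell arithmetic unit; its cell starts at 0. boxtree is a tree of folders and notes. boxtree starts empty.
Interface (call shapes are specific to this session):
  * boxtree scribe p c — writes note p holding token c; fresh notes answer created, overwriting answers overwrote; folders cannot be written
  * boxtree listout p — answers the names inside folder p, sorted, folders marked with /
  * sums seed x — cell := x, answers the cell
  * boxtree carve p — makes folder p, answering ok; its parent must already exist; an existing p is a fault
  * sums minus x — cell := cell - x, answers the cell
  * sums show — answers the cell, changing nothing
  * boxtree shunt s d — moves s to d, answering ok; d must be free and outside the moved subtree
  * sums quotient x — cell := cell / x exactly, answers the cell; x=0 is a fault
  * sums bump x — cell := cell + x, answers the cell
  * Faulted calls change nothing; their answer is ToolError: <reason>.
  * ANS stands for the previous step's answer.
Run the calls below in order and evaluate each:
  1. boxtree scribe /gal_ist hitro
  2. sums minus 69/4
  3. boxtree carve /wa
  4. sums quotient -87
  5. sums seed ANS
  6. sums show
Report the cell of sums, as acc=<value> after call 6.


Answer: acc=23/116

Derivation:
> boxtree scribe /gal_ist hitro
[out] created
> sums minus 69/4
[out] -69/4
> boxtree carve /wa
[out] ok
> sums quotient -87
[out] 23/116
> sums seed ANS
[out] 23/116
> sums show
[out] 23/116


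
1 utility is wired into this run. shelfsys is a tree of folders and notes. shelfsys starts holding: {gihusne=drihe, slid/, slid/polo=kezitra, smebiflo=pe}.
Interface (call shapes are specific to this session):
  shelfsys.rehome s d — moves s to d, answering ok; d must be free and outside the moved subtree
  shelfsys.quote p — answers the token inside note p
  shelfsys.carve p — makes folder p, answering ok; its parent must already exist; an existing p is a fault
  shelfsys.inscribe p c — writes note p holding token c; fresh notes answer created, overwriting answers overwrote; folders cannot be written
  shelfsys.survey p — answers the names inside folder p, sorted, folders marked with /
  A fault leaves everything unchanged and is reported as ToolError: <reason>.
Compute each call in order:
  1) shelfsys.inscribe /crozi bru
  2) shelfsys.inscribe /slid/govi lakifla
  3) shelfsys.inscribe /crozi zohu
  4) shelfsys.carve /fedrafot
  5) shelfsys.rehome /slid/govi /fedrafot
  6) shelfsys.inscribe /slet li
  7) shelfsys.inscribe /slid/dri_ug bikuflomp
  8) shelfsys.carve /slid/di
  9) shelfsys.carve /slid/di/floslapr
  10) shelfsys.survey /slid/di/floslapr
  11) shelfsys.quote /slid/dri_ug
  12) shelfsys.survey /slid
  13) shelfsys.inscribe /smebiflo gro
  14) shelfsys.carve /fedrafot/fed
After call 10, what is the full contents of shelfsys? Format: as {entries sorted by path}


Do: shelfsys.inscribe[/crozi; bru]
See: created
Do: shelfsys.inscribe[/slid/govi; lakifla]
See: created
Do: shelfsys.inscribe[/crozi; zohu]
See: overwrote
Do: shelfsys.carve[/fedrafot]
See: ok
Do: shelfsys.rehome[/slid/govi; /fedrafot]
See: ToolError: exists
Do: shelfsys.inscribe[/slet; li]
See: created
Do: shelfsys.inscribe[/slid/dri_ug; bikuflomp]
See: created
Do: shelfsys.carve[/slid/di]
See: ok
Do: shelfsys.carve[/slid/di/floslapr]
See: ok
Do: shelfsys.survey[/slid/di/floslapr]
See: []
Do: shelfsys.quote[/slid/dri_ug]
See: bikuflomp
Do: shelfsys.survey[/slid]
See: [di/, dri_ug, govi, polo]
Do: shelfsys.inscribe[/smebiflo; gro]
See: overwrote
Do: shelfsys.carve[/fedrafot/fed]
See: ok

Answer: {crozi=zohu, fedrafot/, gihusne=drihe, slet=li, slid/, slid/di/, slid/di/floslapr/, slid/dri_ug=bikuflomp, slid/govi=lakifla, slid/polo=kezitra, smebiflo=pe}


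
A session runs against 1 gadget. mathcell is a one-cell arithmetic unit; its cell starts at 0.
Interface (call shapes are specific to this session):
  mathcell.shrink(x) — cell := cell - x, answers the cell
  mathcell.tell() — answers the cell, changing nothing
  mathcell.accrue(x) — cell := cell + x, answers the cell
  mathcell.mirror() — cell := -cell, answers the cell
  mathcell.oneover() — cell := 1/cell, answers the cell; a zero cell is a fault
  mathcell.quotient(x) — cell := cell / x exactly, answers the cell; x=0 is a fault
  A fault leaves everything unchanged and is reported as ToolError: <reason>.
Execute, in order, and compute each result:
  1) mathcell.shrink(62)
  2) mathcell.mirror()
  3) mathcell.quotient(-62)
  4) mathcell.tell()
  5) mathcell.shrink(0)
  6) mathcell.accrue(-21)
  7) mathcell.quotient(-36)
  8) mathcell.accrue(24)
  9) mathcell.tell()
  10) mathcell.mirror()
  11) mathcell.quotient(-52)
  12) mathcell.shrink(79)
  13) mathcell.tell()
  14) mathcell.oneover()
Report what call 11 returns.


CALL mathcell.shrink[x='62']
RET  -62
CALL mathcell.mirror[]
RET  62
CALL mathcell.quotient[x='-62']
RET  -1
CALL mathcell.tell[]
RET  -1
CALL mathcell.shrink[x='0']
RET  -1
CALL mathcell.accrue[x='-21']
RET  -22
CALL mathcell.quotient[x='-36']
RET  11/18
CALL mathcell.accrue[x='24']
RET  443/18
CALL mathcell.tell[]
RET  443/18
CALL mathcell.mirror[]
RET  -443/18
CALL mathcell.quotient[x='-52']
RET  443/936
CALL mathcell.shrink[x='79']
RET  -73501/936
CALL mathcell.tell[]
RET  -73501/936
CALL mathcell.oneover[]
RET  -936/73501

Answer: 443/936


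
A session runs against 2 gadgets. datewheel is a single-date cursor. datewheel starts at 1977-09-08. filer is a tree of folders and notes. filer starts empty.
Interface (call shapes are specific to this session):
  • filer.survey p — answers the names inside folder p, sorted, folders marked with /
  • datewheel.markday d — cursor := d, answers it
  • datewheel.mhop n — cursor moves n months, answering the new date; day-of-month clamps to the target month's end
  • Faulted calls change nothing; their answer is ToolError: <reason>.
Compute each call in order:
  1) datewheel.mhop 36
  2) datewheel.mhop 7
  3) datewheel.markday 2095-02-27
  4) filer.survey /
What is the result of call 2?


Answer: 1981-04-08

Derivation:
Act: datewheel.mhop[n: 36]
Obs: 1980-09-08
Act: datewheel.mhop[n: 7]
Obs: 1981-04-08
Act: datewheel.markday[d: 2095-02-27]
Obs: 2095-02-27
Act: filer.survey[p: /]
Obs: []


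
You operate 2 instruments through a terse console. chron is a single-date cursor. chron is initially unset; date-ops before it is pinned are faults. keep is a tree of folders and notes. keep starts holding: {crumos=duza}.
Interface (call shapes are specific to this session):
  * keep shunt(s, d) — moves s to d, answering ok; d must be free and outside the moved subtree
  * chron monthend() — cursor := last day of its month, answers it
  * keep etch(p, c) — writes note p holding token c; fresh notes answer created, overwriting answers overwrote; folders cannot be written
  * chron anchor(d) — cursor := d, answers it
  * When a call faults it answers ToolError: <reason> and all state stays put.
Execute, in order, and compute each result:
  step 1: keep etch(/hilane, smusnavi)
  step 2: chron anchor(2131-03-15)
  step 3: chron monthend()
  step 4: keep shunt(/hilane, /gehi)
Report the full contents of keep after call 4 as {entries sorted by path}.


>> keep etch(/hilane, smusnavi)
<< created
>> chron anchor(2131-03-15)
<< 2131-03-15
>> chron monthend()
<< 2131-03-31
>> keep shunt(/hilane, /gehi)
<< ok

Answer: {crumos=duza, gehi=smusnavi}


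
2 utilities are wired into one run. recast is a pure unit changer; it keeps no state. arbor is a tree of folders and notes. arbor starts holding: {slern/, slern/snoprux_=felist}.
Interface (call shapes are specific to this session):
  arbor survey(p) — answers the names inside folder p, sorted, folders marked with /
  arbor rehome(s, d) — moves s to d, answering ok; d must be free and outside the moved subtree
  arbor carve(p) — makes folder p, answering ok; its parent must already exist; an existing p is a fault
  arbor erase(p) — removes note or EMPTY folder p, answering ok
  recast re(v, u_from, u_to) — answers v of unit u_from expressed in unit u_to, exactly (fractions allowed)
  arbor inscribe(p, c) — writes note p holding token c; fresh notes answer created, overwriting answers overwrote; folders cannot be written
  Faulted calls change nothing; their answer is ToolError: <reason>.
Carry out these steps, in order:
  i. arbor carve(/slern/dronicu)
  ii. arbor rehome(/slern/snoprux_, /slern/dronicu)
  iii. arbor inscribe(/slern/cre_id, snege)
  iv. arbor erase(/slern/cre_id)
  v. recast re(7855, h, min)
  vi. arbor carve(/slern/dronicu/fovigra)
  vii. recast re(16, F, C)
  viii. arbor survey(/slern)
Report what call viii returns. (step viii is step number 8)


Next I call arbor carve(p=/slern/dronicu): ok.
Using arbor rehome(s=/slern/snoprux_, d=/slern/dronicu), → ToolError: exists.
Then arbor inscribe(p=/slern/cre_id, c=snege), and get created.
Next I call arbor erase(p=/slern/cre_id), and observe ok.
Calling recast re(v=7855, u_from=h, u_to=min), yielding 471300.
Then arbor carve(p=/slern/dronicu/fovigra): ok.
Next I call recast re(v=16, u_from=F, u_to=C), which returns -80/9.
I run arbor survey(p=/slern), — result: [dronicu/, snoprux_].

Answer: [dronicu/, snoprux_]


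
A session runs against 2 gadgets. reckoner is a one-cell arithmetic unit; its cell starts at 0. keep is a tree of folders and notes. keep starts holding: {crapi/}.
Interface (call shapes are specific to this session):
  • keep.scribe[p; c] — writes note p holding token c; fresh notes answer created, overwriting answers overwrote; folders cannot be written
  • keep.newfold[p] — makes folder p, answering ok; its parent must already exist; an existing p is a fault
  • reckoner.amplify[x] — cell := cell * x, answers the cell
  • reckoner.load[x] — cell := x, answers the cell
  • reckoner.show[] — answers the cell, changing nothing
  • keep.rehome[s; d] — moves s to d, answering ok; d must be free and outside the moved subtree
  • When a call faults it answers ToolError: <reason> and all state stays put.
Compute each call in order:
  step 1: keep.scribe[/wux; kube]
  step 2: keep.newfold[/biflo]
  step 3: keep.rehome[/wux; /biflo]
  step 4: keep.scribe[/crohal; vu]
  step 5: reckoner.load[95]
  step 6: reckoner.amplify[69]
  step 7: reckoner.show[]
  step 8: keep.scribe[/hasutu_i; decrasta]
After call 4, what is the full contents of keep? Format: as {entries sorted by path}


Answer: {biflo/, crapi/, crohal=vu, wux=kube}

Derivation:
% 1. keep.scribe(p→/wux, c→kube) -> created
% 2. keep.newfold(p→/biflo) -> ok
% 3. keep.rehome(s→/wux, d→/biflo) -> ToolError: exists
% 4. keep.scribe(p→/crohal, c→vu) -> created
% 5. reckoner.load(x→95) -> 95
% 6. reckoner.amplify(x→69) -> 6555
% 7. reckoner.show() -> 6555
% 8. keep.scribe(p→/hasutu_i, c→decrasta) -> created


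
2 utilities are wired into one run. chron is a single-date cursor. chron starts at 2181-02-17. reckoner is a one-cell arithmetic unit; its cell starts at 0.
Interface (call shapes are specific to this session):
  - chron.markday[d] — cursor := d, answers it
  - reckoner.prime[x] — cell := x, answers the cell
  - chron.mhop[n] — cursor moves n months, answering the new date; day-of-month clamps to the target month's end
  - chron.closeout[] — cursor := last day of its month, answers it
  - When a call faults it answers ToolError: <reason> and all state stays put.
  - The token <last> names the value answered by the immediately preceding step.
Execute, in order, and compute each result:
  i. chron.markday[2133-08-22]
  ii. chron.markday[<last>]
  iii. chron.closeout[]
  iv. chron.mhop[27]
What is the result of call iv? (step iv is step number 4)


$ markday 2133-08-22
:: 2133-08-22
$ markday <last>
:: 2133-08-22
$ closeout
:: 2133-08-31
$ mhop 27
:: 2135-11-30

Answer: 2135-11-30


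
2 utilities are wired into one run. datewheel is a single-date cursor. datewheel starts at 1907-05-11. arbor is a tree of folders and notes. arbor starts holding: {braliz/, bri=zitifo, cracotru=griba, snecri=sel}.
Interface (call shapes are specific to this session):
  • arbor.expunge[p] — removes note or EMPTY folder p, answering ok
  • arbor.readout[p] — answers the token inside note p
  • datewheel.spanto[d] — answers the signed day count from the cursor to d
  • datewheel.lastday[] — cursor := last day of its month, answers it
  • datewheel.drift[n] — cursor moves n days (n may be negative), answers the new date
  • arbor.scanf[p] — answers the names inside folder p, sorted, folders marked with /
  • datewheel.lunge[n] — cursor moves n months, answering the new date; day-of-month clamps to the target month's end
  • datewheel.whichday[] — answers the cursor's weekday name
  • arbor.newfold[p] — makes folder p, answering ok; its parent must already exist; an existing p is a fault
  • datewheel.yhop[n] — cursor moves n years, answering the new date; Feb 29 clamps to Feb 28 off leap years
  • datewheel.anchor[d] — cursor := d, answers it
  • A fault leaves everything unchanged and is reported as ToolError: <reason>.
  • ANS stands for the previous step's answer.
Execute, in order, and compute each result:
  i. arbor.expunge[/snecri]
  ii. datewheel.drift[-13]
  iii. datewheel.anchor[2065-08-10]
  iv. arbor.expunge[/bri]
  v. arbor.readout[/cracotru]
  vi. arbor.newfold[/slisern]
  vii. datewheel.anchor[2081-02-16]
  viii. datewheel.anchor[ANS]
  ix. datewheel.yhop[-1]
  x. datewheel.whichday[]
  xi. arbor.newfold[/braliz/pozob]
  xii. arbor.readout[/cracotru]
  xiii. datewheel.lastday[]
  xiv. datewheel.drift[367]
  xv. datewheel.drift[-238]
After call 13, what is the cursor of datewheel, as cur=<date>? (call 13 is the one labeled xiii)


Invoking arbor.expunge(p='/snecri'), yielding ok.
I invoke datewheel.drift(n='-13'), giving 1907-04-28.
Now I run datewheel.anchor(d='2065-08-10'), yielding 2065-08-10.
Using arbor.expunge(p='/bri'), and observe ok.
Now I run arbor.readout(p='/cracotru'), and get griba.
Invoking arbor.newfold(p='/slisern'), yielding ok.
Now I run datewheel.anchor(d='2081-02-16'), yielding 2081-02-16.
I try datewheel.anchor(d='ANS'), and observe 2081-02-16.
Invoking datewheel.yhop(n='-1'): 2080-02-16.
I call datewheel.whichday(), → Friday.
Using arbor.newfold(p='/braliz/pozob'), and observe ok.
Calling arbor.readout(p='/cracotru'): griba.
Then datewheel.lastday, and see 2080-02-29.
Using datewheel.drift(n='367'), which returns 2081-03-02.
Using datewheel.drift(n='-238'), giving 2080-07-07.

Answer: cur=2080-02-29


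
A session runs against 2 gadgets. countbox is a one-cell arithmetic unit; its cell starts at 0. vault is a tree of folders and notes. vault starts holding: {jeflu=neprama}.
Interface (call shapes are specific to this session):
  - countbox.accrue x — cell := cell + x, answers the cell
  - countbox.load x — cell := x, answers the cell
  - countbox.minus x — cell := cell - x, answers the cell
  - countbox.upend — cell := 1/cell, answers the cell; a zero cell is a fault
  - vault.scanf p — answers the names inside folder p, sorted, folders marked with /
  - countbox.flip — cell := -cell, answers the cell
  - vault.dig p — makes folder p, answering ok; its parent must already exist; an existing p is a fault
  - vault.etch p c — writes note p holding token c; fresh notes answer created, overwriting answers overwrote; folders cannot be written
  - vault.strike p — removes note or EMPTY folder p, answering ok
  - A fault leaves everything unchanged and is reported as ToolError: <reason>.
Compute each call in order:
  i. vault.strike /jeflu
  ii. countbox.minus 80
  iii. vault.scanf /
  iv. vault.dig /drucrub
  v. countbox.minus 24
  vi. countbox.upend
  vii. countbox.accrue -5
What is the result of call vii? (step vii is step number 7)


> strike /jeflu
:: ok
> minus 80
:: -80
> scanf /
:: []
> dig /drucrub
:: ok
> minus 24
:: -104
> upend
:: -1/104
> accrue -5
:: -521/104

Answer: -521/104


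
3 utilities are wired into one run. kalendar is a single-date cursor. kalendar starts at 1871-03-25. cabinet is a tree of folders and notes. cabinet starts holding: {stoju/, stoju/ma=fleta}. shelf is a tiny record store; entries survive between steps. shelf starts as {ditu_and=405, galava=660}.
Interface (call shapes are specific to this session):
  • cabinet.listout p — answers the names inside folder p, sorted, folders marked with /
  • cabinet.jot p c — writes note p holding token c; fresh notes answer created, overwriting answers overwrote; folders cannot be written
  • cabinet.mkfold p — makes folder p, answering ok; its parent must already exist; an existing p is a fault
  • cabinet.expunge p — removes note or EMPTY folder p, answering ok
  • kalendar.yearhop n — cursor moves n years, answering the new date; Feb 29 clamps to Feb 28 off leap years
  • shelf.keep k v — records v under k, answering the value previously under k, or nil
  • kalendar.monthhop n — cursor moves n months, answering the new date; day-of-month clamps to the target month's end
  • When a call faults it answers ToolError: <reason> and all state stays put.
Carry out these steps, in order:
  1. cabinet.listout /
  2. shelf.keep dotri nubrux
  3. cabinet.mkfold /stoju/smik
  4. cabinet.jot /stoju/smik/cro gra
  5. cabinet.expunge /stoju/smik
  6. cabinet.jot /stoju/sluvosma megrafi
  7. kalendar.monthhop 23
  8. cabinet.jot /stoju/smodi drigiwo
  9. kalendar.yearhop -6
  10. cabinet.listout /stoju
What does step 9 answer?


Answer: 1867-02-25

Derivation:
Invoking cabinet.listout(p→/), which returns [stoju/].
I use shelf.keep(k→dotri, v→nubrux), and observe nil.
I invoke cabinet.mkfold(p→/stoju/smik), giving ok.
I invoke cabinet.jot(p→/stoju/smik/cro, c→gra), yielding created.
I use cabinet.expunge(p→/stoju/smik), and see ToolError: not empty.
I call cabinet.jot(p→/stoju/sluvosma, c→megrafi), → created.
Then kalendar.monthhop(n→23), → 1873-02-25.
I call cabinet.jot(p→/stoju/smodi, c→drigiwo), giving created.
Calling kalendar.yearhop(n→-6), — result: 1867-02-25.
Using cabinet.listout(p→/stoju): [ma, sluvosma, smik/, smodi].


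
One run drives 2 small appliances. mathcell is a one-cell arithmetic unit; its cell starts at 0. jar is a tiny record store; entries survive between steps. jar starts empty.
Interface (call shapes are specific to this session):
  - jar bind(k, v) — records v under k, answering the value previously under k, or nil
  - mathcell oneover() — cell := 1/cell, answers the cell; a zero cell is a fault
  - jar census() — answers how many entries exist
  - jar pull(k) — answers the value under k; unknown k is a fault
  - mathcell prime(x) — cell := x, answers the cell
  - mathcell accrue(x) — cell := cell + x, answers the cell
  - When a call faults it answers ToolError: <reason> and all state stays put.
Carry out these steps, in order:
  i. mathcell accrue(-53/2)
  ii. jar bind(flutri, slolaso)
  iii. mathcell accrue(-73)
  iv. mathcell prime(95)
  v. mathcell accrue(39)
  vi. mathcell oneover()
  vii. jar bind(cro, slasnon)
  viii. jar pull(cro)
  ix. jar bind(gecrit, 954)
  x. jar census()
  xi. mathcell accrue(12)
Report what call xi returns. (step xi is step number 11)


Answer: 1609/134

Derivation:
→ mathcell accrue(x: -53/2)
← -53/2
→ jar bind(k: flutri, v: slolaso)
← nil
→ mathcell accrue(x: -73)
← -199/2
→ mathcell prime(x: 95)
← 95
→ mathcell accrue(x: 39)
← 134
→ mathcell oneover()
← 1/134
→ jar bind(k: cro, v: slasnon)
← nil
→ jar pull(k: cro)
← slasnon
→ jar bind(k: gecrit, v: 954)
← nil
→ jar census()
← 3
→ mathcell accrue(x: 12)
← 1609/134


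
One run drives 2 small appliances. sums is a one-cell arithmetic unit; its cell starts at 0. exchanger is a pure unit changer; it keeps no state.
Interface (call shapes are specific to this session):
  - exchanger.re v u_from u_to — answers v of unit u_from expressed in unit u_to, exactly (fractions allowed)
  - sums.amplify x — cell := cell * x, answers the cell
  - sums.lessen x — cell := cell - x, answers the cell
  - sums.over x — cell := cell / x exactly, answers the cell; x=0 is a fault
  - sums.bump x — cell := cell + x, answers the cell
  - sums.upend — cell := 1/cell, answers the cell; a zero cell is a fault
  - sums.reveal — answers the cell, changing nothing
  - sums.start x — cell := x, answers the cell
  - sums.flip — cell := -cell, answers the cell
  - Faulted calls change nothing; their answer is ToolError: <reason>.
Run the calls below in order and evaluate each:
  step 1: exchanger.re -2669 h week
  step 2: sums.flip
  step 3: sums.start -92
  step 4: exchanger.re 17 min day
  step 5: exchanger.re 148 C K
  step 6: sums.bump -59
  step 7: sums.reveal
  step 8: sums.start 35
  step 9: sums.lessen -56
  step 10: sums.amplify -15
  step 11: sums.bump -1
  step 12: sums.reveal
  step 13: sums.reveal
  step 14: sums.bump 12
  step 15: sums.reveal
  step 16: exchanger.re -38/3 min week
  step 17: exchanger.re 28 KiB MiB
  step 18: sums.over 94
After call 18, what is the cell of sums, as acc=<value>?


==> re(-2669, h, week)
<== -2669/168
==> flip()
<== 0
==> start(-92)
<== -92
==> re(17, min, day)
<== 17/1440
==> re(148, C, K)
<== 8423/20
==> bump(-59)
<== -151
==> reveal()
<== -151
==> start(35)
<== 35
==> lessen(-56)
<== 91
==> amplify(-15)
<== -1365
==> bump(-1)
<== -1366
==> reveal()
<== -1366
==> reveal()
<== -1366
==> bump(12)
<== -1354
==> reveal()
<== -1354
==> re(-38/3, min, week)
<== -19/15120
==> re(28, KiB, MiB)
<== 7/256
==> over(94)
<== -677/47

Answer: acc=-677/47


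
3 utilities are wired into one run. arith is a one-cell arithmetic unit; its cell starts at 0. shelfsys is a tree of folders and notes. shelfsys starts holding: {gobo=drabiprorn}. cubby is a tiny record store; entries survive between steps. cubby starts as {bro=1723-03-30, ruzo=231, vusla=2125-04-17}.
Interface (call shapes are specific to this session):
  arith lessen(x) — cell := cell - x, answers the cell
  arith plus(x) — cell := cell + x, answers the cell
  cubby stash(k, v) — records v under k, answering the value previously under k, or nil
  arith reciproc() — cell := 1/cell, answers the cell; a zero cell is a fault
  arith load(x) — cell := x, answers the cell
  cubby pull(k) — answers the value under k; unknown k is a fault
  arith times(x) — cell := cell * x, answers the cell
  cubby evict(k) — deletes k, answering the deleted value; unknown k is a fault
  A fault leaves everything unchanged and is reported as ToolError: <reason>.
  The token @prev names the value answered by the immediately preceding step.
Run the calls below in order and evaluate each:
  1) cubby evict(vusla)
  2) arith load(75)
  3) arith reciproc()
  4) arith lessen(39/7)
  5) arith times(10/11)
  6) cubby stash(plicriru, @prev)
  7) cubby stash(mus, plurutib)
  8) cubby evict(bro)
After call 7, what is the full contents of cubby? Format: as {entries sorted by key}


Do: cubby evict[k: vusla]
See: 2125-04-17
Do: arith load[x: 75]
See: 75
Do: arith reciproc[]
See: 1/75
Do: arith lessen[x: 39/7]
See: -2918/525
Do: arith times[x: 10/11]
See: -5836/1155
Do: cubby stash[k: plicriru; v: @prev]
See: nil
Do: cubby stash[k: mus; v: plurutib]
See: nil
Do: cubby evict[k: bro]
See: 1723-03-30

Answer: {bro=1723-03-30, mus=plurutib, plicriru=-5836/1155, ruzo=231}


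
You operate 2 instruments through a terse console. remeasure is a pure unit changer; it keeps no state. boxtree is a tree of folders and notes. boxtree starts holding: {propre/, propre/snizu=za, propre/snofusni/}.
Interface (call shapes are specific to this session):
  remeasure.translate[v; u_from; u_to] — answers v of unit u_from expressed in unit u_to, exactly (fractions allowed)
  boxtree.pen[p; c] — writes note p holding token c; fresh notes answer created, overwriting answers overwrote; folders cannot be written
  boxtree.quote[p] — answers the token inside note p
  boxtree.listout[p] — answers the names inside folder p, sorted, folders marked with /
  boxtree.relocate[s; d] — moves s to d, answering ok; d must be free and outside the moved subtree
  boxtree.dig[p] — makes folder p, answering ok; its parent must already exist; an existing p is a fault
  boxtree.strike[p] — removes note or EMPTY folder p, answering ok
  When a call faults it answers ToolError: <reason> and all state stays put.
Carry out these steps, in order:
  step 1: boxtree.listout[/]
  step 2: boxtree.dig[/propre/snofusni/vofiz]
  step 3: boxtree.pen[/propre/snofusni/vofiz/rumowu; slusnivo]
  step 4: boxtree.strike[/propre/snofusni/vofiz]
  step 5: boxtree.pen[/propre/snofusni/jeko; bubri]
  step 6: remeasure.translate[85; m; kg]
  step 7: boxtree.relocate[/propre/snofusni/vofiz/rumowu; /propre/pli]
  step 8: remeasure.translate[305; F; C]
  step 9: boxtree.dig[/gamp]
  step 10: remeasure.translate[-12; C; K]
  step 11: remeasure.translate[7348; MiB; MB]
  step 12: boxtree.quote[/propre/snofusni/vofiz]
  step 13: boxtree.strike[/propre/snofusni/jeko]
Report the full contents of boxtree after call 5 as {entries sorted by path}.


Answer: {propre/, propre/snizu=za, propre/snofusni/, propre/snofusni/jeko=bubri, propre/snofusni/vofiz/, propre/snofusni/vofiz/rumowu=slusnivo}

Derivation:
! 1. boxtree.listout(p→/) == [propre/]
! 2. boxtree.dig(p→/propre/snofusni/vofiz) == ok
! 3. boxtree.pen(p→/propre/snofusni/vofiz/rumowu, c→slusnivo) == created
! 4. boxtree.strike(p→/propre/snofusni/vofiz) == ToolError: not empty
! 5. boxtree.pen(p→/propre/snofusni/jeko, c→bubri) == created
! 6. remeasure.translate(v→85, u_from→m, u_to→kg) == ToolError: incompatible units
! 7. boxtree.relocate(s→/propre/snofusni/vofiz/rumowu, d→/propre/pli) == ok
! 8. remeasure.translate(v→305, u_from→F, u_to→C) == 455/3
! 9. boxtree.dig(p→/gamp) == ok
! 10. remeasure.translate(v→-12, u_from→C, u_to→K) == 5223/20
! 11. remeasure.translate(v→7348, u_from→MiB, u_to→MB) == 120389632/15625
! 12. boxtree.quote(p→/propre/snofusni/vofiz) == ToolError: is a directory
! 13. boxtree.strike(p→/propre/snofusni/jeko) == ok


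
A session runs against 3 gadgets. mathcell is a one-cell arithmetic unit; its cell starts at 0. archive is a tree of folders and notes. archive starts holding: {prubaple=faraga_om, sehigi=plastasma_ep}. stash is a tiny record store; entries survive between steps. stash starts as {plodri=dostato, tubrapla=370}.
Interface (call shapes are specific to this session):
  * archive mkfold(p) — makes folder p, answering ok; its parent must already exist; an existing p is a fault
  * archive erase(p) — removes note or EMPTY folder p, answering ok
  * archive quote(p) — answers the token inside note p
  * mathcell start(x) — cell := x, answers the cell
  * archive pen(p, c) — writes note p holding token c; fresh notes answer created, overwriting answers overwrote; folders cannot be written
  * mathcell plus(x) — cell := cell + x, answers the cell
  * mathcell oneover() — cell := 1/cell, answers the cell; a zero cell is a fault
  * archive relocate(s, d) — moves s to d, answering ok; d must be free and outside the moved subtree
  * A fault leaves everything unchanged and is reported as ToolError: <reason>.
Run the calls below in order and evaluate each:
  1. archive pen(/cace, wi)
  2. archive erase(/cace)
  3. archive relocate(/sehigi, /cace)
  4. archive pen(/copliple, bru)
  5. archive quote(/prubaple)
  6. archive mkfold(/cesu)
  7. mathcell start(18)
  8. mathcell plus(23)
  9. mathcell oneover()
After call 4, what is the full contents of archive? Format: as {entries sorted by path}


Answer: {cace=plastasma_ep, copliple=bru, prubaple=faraga_om}

Derivation:
I invoke archive pen passing p=/cace, c=wi, yielding created.
Then archive erase passing p=/cace, and get ok.
I run archive relocate passing s=/sehigi, d=/cace, which returns ok.
Calling archive pen passing p=/copliple, c=bru, giving created.
I call archive quote passing p=/prubaple, — result: faraga_om.
Next I call archive mkfold passing p=/cesu, — result: ok.
I invoke mathcell start passing x=18, which returns 18.
Then mathcell plus passing x=23, and see 41.
I invoke mathcell oneover, giving 1/41.


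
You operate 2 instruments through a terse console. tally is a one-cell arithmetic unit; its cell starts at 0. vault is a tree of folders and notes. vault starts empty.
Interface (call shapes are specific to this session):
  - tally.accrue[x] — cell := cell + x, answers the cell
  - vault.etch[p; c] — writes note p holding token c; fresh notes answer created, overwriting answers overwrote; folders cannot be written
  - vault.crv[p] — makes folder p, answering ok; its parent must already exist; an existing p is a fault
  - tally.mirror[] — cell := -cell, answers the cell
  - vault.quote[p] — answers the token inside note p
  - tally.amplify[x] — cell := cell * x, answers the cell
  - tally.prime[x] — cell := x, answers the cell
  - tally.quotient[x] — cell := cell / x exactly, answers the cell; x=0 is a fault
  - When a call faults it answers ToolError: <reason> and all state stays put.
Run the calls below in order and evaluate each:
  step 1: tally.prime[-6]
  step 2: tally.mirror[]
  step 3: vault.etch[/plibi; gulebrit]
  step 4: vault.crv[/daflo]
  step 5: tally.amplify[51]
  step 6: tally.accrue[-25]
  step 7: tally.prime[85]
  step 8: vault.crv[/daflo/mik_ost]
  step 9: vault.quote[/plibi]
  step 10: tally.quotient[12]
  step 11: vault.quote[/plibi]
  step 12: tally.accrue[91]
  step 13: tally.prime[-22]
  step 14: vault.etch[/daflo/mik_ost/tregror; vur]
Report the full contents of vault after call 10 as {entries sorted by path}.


I try prime passing x=-6, and get -6.
I invoke mirror(), yielding 6.
I try etch passing p=/plibi, c=gulebrit, yielding created.
Next I call crv passing p=/daflo: ok.
Now I run amplify passing x=51, yielding 306.
I use accrue passing x=-25, and see 281.
I run prime passing x=85, which returns 85.
Calling crv passing p=/daflo/mik_ost, → ok.
Using quote passing p=/plibi, — result: gulebrit.
I run quotient passing x=12, — result: 85/12.
I use quote passing p=/plibi, and observe gulebrit.
Invoking accrue passing x=91, which returns 1177/12.
I run prime passing x=-22, → -22.
Using etch passing p=/daflo/mik_ost/tregror, c=vur, yielding created.

Answer: {daflo/, daflo/mik_ost/, plibi=gulebrit}


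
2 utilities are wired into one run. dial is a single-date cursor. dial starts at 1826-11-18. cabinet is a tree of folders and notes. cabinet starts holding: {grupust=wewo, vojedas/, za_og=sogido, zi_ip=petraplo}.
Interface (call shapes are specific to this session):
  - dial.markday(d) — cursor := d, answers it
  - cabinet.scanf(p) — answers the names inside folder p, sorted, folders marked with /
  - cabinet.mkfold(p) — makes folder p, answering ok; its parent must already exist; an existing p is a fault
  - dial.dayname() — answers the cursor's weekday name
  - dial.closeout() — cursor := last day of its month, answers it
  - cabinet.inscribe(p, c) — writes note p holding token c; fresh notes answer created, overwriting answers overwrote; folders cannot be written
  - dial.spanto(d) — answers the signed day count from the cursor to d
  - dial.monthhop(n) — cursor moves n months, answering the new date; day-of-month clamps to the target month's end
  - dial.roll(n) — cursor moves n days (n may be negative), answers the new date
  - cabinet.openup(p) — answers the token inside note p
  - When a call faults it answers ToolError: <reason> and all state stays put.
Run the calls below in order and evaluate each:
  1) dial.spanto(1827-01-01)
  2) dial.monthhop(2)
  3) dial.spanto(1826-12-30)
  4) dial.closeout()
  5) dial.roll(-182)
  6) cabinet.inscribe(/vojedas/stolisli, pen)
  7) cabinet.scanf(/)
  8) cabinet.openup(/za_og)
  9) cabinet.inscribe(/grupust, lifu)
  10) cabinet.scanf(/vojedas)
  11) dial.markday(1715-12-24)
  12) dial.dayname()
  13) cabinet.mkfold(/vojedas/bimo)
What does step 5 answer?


Do: spanto[d=1827-01-01]
See: 44
Do: monthhop[n=2]
See: 1827-01-18
Do: spanto[d=1826-12-30]
See: -19
Do: closeout[]
See: 1827-01-31
Do: roll[n=-182]
See: 1826-08-02
Do: inscribe[p=/vojedas/stolisli; c=pen]
See: created
Do: scanf[p=/]
See: [grupust, vojedas/, za_og, zi_ip]
Do: openup[p=/za_og]
See: sogido
Do: inscribe[p=/grupust; c=lifu]
See: overwrote
Do: scanf[p=/vojedas]
See: [stolisli]
Do: markday[d=1715-12-24]
See: 1715-12-24
Do: dayname[]
See: Tuesday
Do: mkfold[p=/vojedas/bimo]
See: ok

Answer: 1826-08-02


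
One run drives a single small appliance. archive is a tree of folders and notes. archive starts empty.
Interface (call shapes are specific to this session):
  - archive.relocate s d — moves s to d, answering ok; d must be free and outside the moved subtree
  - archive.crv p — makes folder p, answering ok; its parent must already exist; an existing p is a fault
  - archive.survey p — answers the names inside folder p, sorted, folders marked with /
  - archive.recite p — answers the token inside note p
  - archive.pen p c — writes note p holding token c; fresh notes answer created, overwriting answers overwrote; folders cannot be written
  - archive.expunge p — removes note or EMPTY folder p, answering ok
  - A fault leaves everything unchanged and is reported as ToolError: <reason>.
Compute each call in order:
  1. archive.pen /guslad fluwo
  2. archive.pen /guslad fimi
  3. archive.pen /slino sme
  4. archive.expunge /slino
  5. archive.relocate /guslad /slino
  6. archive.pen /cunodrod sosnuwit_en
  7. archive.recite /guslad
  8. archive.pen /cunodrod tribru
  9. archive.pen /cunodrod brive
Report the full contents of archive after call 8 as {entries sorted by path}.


# 1. pen(p: /guslad, c: fluwo) => created
# 2. pen(p: /guslad, c: fimi) => overwrote
# 3. pen(p: /slino, c: sme) => created
# 4. expunge(p: /slino) => ok
# 5. relocate(s: /guslad, d: /slino) => ok
# 6. pen(p: /cunodrod, c: sosnuwit_en) => created
# 7. recite(p: /guslad) => ToolError: not found
# 8. pen(p: /cunodrod, c: tribru) => overwrote
# 9. pen(p: /cunodrod, c: brive) => overwrote

Answer: {cunodrod=tribru, slino=fimi}


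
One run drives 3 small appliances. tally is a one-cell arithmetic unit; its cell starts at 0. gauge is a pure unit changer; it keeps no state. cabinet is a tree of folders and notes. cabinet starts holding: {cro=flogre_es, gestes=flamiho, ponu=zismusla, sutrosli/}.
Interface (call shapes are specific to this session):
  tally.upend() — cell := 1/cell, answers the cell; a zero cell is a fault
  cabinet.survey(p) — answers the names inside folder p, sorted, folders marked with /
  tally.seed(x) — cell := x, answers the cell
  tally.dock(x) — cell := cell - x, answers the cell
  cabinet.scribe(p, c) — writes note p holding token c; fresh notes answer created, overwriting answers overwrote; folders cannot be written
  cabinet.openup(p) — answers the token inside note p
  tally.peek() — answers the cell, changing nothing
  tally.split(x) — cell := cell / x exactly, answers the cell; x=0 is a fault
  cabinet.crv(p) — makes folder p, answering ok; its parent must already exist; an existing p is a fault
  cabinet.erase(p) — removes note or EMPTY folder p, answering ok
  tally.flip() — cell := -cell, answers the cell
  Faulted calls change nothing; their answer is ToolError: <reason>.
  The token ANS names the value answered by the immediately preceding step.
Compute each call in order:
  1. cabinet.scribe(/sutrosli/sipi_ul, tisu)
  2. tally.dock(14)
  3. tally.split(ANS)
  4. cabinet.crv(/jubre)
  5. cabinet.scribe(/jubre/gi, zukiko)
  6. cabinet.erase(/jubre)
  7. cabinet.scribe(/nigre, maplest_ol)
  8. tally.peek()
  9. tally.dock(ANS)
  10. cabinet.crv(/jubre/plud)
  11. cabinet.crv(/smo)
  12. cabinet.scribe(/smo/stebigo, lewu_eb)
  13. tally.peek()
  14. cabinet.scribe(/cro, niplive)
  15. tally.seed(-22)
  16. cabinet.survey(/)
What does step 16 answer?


Answer: [cro, gestes, jubre/, nigre, ponu, smo/, sutrosli/]

Derivation:
% scribe(p='/sutrosli/sipi_ul', c='tisu') => created
% dock(x='14') => -14
% split(x='ANS') => 1
% crv(p='/jubre') => ok
% scribe(p='/jubre/gi', c='zukiko') => created
% erase(p='/jubre') => ToolError: not empty
% scribe(p='/nigre', c='maplest_ol') => created
% peek() => 1
% dock(x='ANS') => 0
% crv(p='/jubre/plud') => ok
% crv(p='/smo') => ok
% scribe(p='/smo/stebigo', c='lewu_eb') => created
% peek() => 0
% scribe(p='/cro', c='niplive') => overwrote
% seed(x='-22') => -22
% survey(p='/') => [cro, gestes, jubre/, nigre, ponu, smo/, sutrosli/]


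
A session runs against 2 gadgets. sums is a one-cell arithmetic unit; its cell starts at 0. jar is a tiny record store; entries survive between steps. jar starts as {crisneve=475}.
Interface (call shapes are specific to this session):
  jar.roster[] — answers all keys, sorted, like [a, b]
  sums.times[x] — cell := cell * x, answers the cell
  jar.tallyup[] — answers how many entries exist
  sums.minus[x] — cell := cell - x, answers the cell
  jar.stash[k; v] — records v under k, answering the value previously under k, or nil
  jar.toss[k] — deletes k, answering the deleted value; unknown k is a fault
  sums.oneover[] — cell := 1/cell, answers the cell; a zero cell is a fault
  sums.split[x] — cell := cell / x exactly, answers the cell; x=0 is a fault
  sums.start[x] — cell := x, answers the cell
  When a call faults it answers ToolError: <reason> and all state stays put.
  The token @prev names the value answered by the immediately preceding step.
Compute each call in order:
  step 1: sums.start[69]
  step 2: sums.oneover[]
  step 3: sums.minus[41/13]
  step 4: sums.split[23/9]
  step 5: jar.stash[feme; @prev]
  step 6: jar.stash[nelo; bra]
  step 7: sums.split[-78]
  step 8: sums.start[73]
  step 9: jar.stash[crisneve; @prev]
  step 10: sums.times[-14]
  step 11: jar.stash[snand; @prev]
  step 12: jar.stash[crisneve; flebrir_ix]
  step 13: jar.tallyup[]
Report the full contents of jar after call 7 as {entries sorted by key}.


Answer: {crisneve=475, feme=-8448/6877, nelo=bra}

Derivation:
-> start(x='69')
<- 69
-> oneover()
<- 1/69
-> minus(x='41/13')
<- -2816/897
-> split(x='23/9')
<- -8448/6877
-> stash(k='feme', v='@prev')
<- nil
-> stash(k='nelo', v='bra')
<- nil
-> split(x='-78')
<- 1408/89401
-> start(x='73')
<- 73
-> stash(k='crisneve', v='@prev')
<- 475
-> times(x='-14')
<- -1022
-> stash(k='snand', v='@prev')
<- nil
-> stash(k='crisneve', v='flebrir_ix')
<- 73
-> tallyup()
<- 4
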